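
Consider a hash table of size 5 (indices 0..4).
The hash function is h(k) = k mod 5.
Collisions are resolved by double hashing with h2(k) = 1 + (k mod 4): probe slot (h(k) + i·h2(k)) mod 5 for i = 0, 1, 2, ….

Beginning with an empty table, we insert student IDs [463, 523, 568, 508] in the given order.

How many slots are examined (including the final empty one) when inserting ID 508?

463 hashes to 3; slot 3 is free -> place at 3.
523 hashes to 3, h2=4; 3 taken -> place at 2.
568 hashes to 3, h2=1; 3 taken -> place at 4.
508 hashes to 3, h2=1; 3,4 taken -> place at 0.
Table: [508, -, 523, 463, 568]

3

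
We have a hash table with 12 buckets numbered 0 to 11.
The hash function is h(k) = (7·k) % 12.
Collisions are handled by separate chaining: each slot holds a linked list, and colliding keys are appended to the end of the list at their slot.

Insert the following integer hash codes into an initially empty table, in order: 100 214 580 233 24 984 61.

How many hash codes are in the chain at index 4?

100 -> bucket 4
214 -> bucket 10
580 -> bucket 4 (collision)
233 -> bucket 11
24 -> bucket 0
984 -> bucket 0 (collision)
61 -> bucket 7
Final buckets:
0: 24 -> 984
1: —
2: —
3: —
4: 100 -> 580
5: —
6: —
7: 61
8: —
9: —
10: 214
11: 233

2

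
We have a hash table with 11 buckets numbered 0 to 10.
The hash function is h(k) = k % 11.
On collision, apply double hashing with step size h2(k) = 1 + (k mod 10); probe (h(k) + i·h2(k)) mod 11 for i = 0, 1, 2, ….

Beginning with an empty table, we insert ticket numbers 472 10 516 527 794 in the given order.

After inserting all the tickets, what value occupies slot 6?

472 hashes to 10; slot 10 is free -> place at 10.
10 hashes to 10, h2=1; 10 taken -> place at 0.
516 hashes to 10, h2=7; 10 taken -> place at 6.
527 hashes to 10, h2=8; 10 taken -> place at 7.
794 hashes to 2; slot 2 is free -> place at 2.
Table: [10, ., 794, ., ., ., 516, 527, ., ., 472]

516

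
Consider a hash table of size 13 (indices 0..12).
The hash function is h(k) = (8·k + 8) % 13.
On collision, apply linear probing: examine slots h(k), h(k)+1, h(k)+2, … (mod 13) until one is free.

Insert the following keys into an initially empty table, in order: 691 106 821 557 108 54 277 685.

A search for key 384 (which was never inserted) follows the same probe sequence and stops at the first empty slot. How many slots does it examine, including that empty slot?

8

691: h=11 => slot 11
106: h=11, probe 11,12 => slot 12
821: h=11, probe 11,12,0 => slot 0
557: h=5 => slot 5
108: h=1 => slot 1
54: h=11, probe 11,12,0,1,2 => slot 2
277: h=1, probe 1,2,3 => slot 3
685: h=2, probe 2,3,4 => slot 4
Table: [821, 108, 54, 277, 685, 557, ., ., ., ., ., 691, 106]
Lookup 384: h=12, probe 12,0,1,2,3,4,5,6 → slot 6 empty, not found.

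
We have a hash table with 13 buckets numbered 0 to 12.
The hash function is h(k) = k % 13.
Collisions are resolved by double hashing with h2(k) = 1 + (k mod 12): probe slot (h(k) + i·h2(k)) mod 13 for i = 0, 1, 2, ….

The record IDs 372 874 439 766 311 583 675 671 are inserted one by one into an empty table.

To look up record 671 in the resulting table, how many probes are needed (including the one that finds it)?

372 hashes to 8; slot 8 is free => place at 8.
874 hashes to 3; slot 3 is free => place at 3.
439 hashes to 10; slot 10 is free => place at 10.
766 hashes to 12; slot 12 is free => place at 12.
311 hashes to 12, h2=12; 12 taken => place at 11.
583 hashes to 11, h2=8; 11 taken => place at 6.
675 hashes to 12, h2=4; 12,3 taken => place at 7.
671 hashes to 8, h2=12; 8,7,6 taken => place at 5.
Table: [∅, ∅, ∅, 874, ∅, 671, 583, 675, 372, ∅, 439, 311, 766]
Lookup 671: h=8, h2=12, probe 8,7,6,5 → found at 5.

4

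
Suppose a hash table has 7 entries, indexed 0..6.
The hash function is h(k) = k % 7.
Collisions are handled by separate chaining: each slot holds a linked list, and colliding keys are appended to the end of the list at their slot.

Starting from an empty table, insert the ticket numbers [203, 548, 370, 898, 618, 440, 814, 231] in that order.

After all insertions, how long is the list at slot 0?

2

Insert 203: h=0, bucket 0 empty → new chain.
Insert 548: h=2, bucket 2 empty → new chain.
Insert 370: h=6, bucket 6 empty → new chain.
Insert 898: h=2, bucket 2 nonempty → append to chain.
Insert 618: h=2, bucket 2 nonempty → append to chain.
Insert 440: h=6, bucket 6 nonempty → append to chain.
Insert 814: h=2, bucket 2 nonempty → append to chain.
Insert 231: h=0, bucket 0 nonempty → append to chain.
Final buckets:
0: 203 -> 231
1: .
2: 548 -> 898 -> 618 -> 814
3: .
4: .
5: .
6: 370 -> 440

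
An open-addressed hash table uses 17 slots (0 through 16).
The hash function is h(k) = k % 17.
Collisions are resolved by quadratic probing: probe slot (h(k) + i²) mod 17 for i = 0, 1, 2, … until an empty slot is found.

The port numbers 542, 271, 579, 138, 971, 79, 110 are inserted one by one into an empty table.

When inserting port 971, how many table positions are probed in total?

2

542: h=15 → slot 15
271: h=16 → slot 16
579: h=1 → slot 1
138: h=2 → slot 2
971: h=2, probe 2,3 → slot 3
79: h=11 → slot 11
110: h=8 → slot 8
Table: [., 579, 138, 971, ., ., ., ., 110, ., ., 79, ., ., ., 542, 271]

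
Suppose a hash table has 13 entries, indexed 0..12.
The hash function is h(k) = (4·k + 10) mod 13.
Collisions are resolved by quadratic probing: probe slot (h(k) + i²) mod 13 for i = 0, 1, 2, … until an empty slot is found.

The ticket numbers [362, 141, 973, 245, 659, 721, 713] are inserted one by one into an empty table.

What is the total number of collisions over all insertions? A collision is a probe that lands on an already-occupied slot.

362 hashes to 2; slot 2 is free -> place at 2.
141 hashes to 2; 2 taken -> place at 3.
973 hashes to 2; 2,3 taken -> place at 6.
245 hashes to 2; 2,3,6 taken -> place at 11.
659 hashes to 7; slot 7 is free -> place at 7.
721 hashes to 8; slot 8 is free -> place at 8.
713 hashes to 2; 2,3,6,11 taken -> place at 5.
Table: [-, -, 362, 141, -, 713, 973, 659, 721, -, -, 245, -]

10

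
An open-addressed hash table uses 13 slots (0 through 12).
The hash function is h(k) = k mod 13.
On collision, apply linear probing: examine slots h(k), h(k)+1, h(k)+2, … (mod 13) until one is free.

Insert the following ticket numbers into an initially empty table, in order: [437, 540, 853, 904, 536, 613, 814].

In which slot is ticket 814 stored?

11

437 hashes to 8; slot 8 is free => place at 8.
540 hashes to 7; slot 7 is free => place at 7.
853 hashes to 8; 8 taken => place at 9.
904 hashes to 7; 7,8,9 taken => place at 10.
536 hashes to 3; slot 3 is free => place at 3.
613 hashes to 2; slot 2 is free => place at 2.
814 hashes to 8; 8,9,10 taken => place at 11.
Table: [—, —, 613, 536, —, —, —, 540, 437, 853, 904, 814, —]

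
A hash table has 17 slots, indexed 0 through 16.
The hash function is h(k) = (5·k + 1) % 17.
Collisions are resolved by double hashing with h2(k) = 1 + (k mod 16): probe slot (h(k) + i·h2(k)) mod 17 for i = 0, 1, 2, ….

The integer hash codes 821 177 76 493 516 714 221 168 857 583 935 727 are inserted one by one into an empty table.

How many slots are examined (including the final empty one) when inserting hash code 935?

5

821: h=9 → slot 9
177: h=2 → slot 2
76: h=7 → slot 7
493: h=1 → slot 1
516: h=14 → slot 14
714: h=1, h2=11, probe 1,12 → slot 12
221: h=1, h2=14, probe 1,15 → slot 15
168: h=8 → slot 8
857: h=2, h2=10, probe 2,12,5 → slot 5
583: h=9, h2=8, probe 9,0 → slot 0
935: h=1, h2=8, probe 1,9,0,8,16 → slot 16
727: h=15, h2=8, probe 15,6 → slot 6
Table: [583, 493, 177, ., ., 857, 727, 76, 168, 821, ., ., 714, ., 516, 221, 935]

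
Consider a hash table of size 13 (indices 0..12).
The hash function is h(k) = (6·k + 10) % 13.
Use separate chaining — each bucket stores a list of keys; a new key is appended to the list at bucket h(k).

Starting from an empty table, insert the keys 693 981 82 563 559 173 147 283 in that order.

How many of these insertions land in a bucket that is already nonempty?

4

Insert 693: h=8, bucket 8 empty → new chain.
Insert 981: h=7, bucket 7 empty → new chain.
Insert 82: h=8, bucket 8 nonempty → append to chain.
Insert 563: h=8, bucket 8 nonempty → append to chain.
Insert 559: h=10, bucket 10 empty → new chain.
Insert 173: h=8, bucket 8 nonempty → append to chain.
Insert 147: h=8, bucket 8 nonempty → append to chain.
Insert 283: h=5, bucket 5 empty → new chain.
Final buckets:
0: ∅
1: ∅
2: ∅
3: ∅
4: ∅
5: 283
6: ∅
7: 981
8: 693 -> 82 -> 563 -> 173 -> 147
9: ∅
10: 559
11: ∅
12: ∅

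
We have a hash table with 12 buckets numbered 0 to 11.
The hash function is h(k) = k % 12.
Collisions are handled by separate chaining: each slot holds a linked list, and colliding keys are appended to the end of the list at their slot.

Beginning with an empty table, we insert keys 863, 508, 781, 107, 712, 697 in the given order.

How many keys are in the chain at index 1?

863 -> bucket 11
508 -> bucket 4
781 -> bucket 1
107 -> bucket 11 (collision)
712 -> bucket 4 (collision)
697 -> bucket 1 (collision)
Final buckets:
0: —
1: 781 -> 697
2: —
3: —
4: 508 -> 712
5: —
6: —
7: —
8: —
9: —
10: —
11: 863 -> 107

2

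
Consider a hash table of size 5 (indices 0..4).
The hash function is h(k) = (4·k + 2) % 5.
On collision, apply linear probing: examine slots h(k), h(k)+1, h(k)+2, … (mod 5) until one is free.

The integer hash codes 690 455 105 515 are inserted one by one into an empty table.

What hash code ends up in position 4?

690: h=2 → slot 2
455: h=2, probe 2,3 → slot 3
105: h=2, probe 2,3,4 → slot 4
515: h=2, probe 2,3,4,0 → slot 0
Table: [515, -, 690, 455, 105]

105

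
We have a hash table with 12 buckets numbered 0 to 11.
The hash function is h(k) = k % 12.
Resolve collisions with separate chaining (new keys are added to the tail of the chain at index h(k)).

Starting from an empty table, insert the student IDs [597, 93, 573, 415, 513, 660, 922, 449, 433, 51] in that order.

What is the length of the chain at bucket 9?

597 → bucket 9
93 → bucket 9 (collision)
573 → bucket 9 (collision)
415 → bucket 7
513 → bucket 9 (collision)
660 → bucket 0
922 → bucket 10
449 → bucket 5
433 → bucket 1
51 → bucket 3
Final buckets:
0: 660
1: 433
2: —
3: 51
4: —
5: 449
6: —
7: 415
8: —
9: 597 -> 93 -> 573 -> 513
10: 922
11: —

4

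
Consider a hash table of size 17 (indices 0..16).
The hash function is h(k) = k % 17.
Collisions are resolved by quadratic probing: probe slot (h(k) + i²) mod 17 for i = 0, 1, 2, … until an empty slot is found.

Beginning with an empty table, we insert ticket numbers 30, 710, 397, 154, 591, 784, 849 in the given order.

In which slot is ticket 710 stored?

14

30: h=13 -> slot 13
710: h=13, probe 13,14 -> slot 14
397: h=6 -> slot 6
154: h=1 -> slot 1
591: h=13, probe 13,14,0 -> slot 0
784: h=2 -> slot 2
849: h=16 -> slot 16
Table: [591, 154, 784, —, —, —, 397, —, —, —, —, —, —, 30, 710, —, 849]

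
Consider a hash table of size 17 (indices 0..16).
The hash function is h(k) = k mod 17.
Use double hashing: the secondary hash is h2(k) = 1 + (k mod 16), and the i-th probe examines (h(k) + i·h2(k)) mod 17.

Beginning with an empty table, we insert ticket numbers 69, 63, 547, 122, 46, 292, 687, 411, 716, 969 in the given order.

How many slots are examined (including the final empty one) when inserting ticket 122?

69: h=1 -> slot 1
63: h=12 -> slot 12
547: h=3 -> slot 3
122: h=3, h2=11, probe 3,14 -> slot 14
46: h=12, h2=15, probe 12,10 -> slot 10
292: h=3, h2=5, probe 3,8 -> slot 8
687: h=7 -> slot 7
411: h=3, h2=12, probe 3,15 -> slot 15
716: h=2 -> slot 2
969: h=0 -> slot 0
Table: [969, 69, 716, 547, ., ., ., 687, 292, ., 46, ., 63, ., 122, 411, .]

2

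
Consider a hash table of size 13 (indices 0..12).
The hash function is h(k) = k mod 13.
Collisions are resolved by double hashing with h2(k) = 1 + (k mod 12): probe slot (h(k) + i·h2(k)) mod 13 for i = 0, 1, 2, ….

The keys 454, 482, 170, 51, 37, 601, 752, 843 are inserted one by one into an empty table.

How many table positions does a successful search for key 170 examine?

2

454: h=12 => slot 12
482: h=1 => slot 1
170: h=1, h2=3, probe 1,4 => slot 4
51: h=12, h2=4, probe 12,3 => slot 3
37: h=11 => slot 11
601: h=3, h2=2, probe 3,5 => slot 5
752: h=11, h2=9, probe 11,7 => slot 7
843: h=11, h2=4, probe 11,2 => slot 2
Table: [_, 482, 843, 51, 170, 601, _, 752, _, _, _, 37, 454]
Lookup 170: h=1, h2=3, probe 1,4 → found at 4.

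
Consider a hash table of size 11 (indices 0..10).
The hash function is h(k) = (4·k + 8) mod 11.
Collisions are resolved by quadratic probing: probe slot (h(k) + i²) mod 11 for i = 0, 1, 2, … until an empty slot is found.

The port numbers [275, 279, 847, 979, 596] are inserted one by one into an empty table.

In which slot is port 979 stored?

1

275 hashes to 8; slot 8 is free => place at 8.
279 hashes to 2; slot 2 is free => place at 2.
847 hashes to 8; 8 taken => place at 9.
979 hashes to 8; 8,9 taken => place at 1.
596 hashes to 5; slot 5 is free => place at 5.
Table: [—, 979, 279, —, —, 596, —, —, 275, 847, —]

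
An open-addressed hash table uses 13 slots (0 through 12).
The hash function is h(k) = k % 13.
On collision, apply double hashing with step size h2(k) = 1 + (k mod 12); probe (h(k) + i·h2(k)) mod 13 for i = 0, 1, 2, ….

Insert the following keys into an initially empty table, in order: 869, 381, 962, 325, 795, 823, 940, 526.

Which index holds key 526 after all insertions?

Insert 869: h=11, slot 11 empty -> index 11.
Insert 381: h=4, slot 4 empty -> index 4.
Insert 962: h=0, slot 0 empty -> index 0.
Insert 325: h=0, h2=2, slot 0 occupied -> index 2.
Insert 795: h=2, h2=4, slot 2 occupied -> index 6.
Insert 823: h=4, h2=8, slot 4 occupied -> index 12.
Insert 940: h=4, h2=5, slot 4 occupied -> index 9.
Insert 526: h=6, h2=11, slots 6,4,2,0,11,9 occupied -> index 7.
Table: [962, ∅, 325, ∅, 381, ∅, 795, 526, ∅, 940, ∅, 869, 823]

7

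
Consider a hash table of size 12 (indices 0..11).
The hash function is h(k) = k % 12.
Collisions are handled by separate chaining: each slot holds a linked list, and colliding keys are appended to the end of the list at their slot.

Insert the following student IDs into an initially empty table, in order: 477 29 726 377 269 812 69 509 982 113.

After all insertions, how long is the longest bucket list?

5

Insert 477: h=9, bucket 9 empty -> new chain.
Insert 29: h=5, bucket 5 empty -> new chain.
Insert 726: h=6, bucket 6 empty -> new chain.
Insert 377: h=5, bucket 5 nonempty -> append to chain.
Insert 269: h=5, bucket 5 nonempty -> append to chain.
Insert 812: h=8, bucket 8 empty -> new chain.
Insert 69: h=9, bucket 9 nonempty -> append to chain.
Insert 509: h=5, bucket 5 nonempty -> append to chain.
Insert 982: h=10, bucket 10 empty -> new chain.
Insert 113: h=5, bucket 5 nonempty -> append to chain.
Final buckets:
0: _
1: _
2: _
3: _
4: _
5: 29 -> 377 -> 269 -> 509 -> 113
6: 726
7: _
8: 812
9: 477 -> 69
10: 982
11: _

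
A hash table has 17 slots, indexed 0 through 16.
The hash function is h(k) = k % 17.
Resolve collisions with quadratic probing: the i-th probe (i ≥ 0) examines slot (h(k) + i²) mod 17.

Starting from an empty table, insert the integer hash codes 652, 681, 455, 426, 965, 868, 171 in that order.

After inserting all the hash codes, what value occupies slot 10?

171

652 hashes to 6; slot 6 is free → place at 6.
681 hashes to 1; slot 1 is free → place at 1.
455 hashes to 13; slot 13 is free → place at 13.
426 hashes to 1; 1 taken → place at 2.
965 hashes to 13; 13 taken → place at 14.
868 hashes to 1; 1,2 taken → place at 5.
171 hashes to 1; 1,2,5 taken → place at 10.
Table: [∅, 681, 426, ∅, ∅, 868, 652, ∅, ∅, ∅, 171, ∅, ∅, 455, 965, ∅, ∅]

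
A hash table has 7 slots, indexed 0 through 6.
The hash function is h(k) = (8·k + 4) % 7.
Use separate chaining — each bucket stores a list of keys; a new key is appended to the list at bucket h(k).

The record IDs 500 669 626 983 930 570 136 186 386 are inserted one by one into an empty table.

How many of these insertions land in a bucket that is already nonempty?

5

Insert 500: h=0, bucket 0 empty → new chain.
Insert 669: h=1, bucket 1 empty → new chain.
Insert 626: h=0, bucket 0 nonempty → append to chain.
Insert 983: h=0, bucket 0 nonempty → append to chain.
Insert 930: h=3, bucket 3 empty → new chain.
Insert 570: h=0, bucket 0 nonempty → append to chain.
Insert 136: h=0, bucket 0 nonempty → append to chain.
Insert 186: h=1, bucket 1 nonempty → append to chain.
Insert 386: h=5, bucket 5 empty → new chain.
Final buckets:
0: 500 -> 626 -> 983 -> 570 -> 136
1: 669 -> 186
2: .
3: 930
4: .
5: 386
6: .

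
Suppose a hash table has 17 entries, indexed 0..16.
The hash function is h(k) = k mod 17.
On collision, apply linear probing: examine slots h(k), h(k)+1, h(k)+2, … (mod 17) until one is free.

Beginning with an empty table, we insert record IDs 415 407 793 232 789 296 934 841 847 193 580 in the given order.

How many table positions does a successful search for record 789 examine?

2

415 hashes to 7; slot 7 is free => place at 7.
407 hashes to 16; slot 16 is free => place at 16.
793 hashes to 11; slot 11 is free => place at 11.
232 hashes to 11; 11 taken => place at 12.
789 hashes to 7; 7 taken => place at 8.
296 hashes to 7; 7,8 taken => place at 9.
934 hashes to 16; 16 taken => place at 0.
841 hashes to 8; 8,9 taken => place at 10.
847 hashes to 14; slot 14 is free => place at 14.
193 hashes to 6; slot 6 is free => place at 6.
580 hashes to 2; slot 2 is free => place at 2.
Table: [934, —, 580, —, —, —, 193, 415, 789, 296, 841, 793, 232, —, 847, —, 407]
Lookup 789: h=7, probe 7,8 → found at 8.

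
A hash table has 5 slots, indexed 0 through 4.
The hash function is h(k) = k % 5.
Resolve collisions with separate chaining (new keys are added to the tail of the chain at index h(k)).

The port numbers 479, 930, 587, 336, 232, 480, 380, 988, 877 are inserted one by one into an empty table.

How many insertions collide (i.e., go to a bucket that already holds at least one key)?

479 -> bucket 4
930 -> bucket 0
587 -> bucket 2
336 -> bucket 1
232 -> bucket 2 (collision)
480 -> bucket 0 (collision)
380 -> bucket 0 (collision)
988 -> bucket 3
877 -> bucket 2 (collision)
Final buckets:
0: 930 -> 480 -> 380
1: 336
2: 587 -> 232 -> 877
3: 988
4: 479

4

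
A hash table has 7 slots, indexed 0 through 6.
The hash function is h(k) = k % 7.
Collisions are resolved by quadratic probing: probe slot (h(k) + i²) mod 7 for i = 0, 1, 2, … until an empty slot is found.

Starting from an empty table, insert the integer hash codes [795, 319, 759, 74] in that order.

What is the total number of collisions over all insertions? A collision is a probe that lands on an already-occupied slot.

795 hashes to 4; slot 4 is free -> place at 4.
319 hashes to 4; 4 taken -> place at 5.
759 hashes to 3; slot 3 is free -> place at 3.
74 hashes to 4; 4,5 taken -> place at 1.
Table: [., 74, ., 759, 795, 319, .]

3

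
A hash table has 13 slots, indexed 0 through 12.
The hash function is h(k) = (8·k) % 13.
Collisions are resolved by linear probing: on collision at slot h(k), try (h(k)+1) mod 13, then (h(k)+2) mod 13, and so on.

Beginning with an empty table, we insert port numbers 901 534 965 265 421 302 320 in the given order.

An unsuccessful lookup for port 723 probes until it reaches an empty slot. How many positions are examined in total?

5

901: h=6 → slot 6
534: h=8 → slot 8
965: h=11 → slot 11
265: h=1 → slot 1
421: h=1, probe 1,2 → slot 2
302: h=11, probe 11,12 → slot 12
320: h=12, probe 12,0 → slot 0
Table: [320, 265, 421, -, -, -, 901, -, 534, -, -, 965, 302]
Lookup 723: h=12, probe 12,0,1,2,3 → slot 3 empty, not found.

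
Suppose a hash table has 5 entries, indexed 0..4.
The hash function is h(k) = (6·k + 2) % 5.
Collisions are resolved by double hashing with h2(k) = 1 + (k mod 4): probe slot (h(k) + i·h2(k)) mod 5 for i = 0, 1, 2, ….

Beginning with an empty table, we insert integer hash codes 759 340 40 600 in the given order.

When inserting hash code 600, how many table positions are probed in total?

759: h=1 → slot 1
340: h=2 → slot 2
40: h=2, h2=1, probe 2,3 → slot 3
600: h=2, h2=1, probe 2,3,4 → slot 4
Table: [—, 759, 340, 40, 600]

3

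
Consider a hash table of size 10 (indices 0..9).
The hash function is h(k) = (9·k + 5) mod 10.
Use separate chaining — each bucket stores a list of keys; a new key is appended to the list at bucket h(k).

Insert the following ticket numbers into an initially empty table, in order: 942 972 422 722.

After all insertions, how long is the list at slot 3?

Insert 942: h=3, bucket 3 empty → new chain.
Insert 972: h=3, bucket 3 nonempty → append to chain.
Insert 422: h=3, bucket 3 nonempty → append to chain.
Insert 722: h=3, bucket 3 nonempty → append to chain.
Final buckets:
0: -
1: -
2: -
3: 942 -> 972 -> 422 -> 722
4: -
5: -
6: -
7: -
8: -
9: -

4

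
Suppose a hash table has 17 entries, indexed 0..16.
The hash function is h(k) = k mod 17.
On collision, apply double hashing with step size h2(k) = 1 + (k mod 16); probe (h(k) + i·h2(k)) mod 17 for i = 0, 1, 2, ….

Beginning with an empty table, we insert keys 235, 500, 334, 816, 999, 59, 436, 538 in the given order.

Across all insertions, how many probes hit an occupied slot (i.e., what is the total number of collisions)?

235 hashes to 14; slot 14 is free => place at 14.
500 hashes to 7; slot 7 is free => place at 7.
334 hashes to 11; slot 11 is free => place at 11.
816 hashes to 0; slot 0 is free => place at 0.
999 hashes to 13; slot 13 is free => place at 13.
59 hashes to 8; slot 8 is free => place at 8.
436 hashes to 11, h2=5; 11 taken => place at 16.
538 hashes to 11, h2=11; 11 taken => place at 5.
Table: [816, —, —, —, —, 538, —, 500, 59, —, —, 334, —, 999, 235, —, 436]

2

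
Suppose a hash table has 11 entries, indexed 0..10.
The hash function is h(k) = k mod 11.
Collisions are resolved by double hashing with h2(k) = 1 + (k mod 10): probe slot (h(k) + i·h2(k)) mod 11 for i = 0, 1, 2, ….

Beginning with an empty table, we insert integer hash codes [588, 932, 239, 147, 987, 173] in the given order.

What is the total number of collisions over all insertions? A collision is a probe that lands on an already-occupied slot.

4

588 hashes to 5; slot 5 is free => place at 5.
932 hashes to 8; slot 8 is free => place at 8.
239 hashes to 8, h2=10; 8 taken => place at 7.
147 hashes to 4; slot 4 is free => place at 4.
987 hashes to 8, h2=8; 8,5 taken => place at 2.
173 hashes to 8, h2=4; 8 taken => place at 1.
Table: [-, 173, 987, -, 147, 588, -, 239, 932, -, -]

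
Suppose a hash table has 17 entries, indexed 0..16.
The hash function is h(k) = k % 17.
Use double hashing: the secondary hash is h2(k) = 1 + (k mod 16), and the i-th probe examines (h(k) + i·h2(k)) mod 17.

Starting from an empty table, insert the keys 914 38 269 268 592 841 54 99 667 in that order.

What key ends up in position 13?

Insert 914: h=13, slot 13 empty → index 13.
Insert 38: h=4, slot 4 empty → index 4.
Insert 269: h=14, slot 14 empty → index 14.
Insert 268: h=13, h2=13, slot 13 occupied → index 9.
Insert 592: h=14, h2=1, slot 14 occupied → index 15.
Insert 841: h=8, slot 8 empty → index 8.
Insert 54: h=3, slot 3 empty → index 3.
Insert 99: h=14, h2=4, slot 14 occupied → index 1.
Insert 667: h=4, h2=12, slot 4 occupied → index 16.
Table: [—, 99, —, 54, 38, —, —, —, 841, 268, —, —, —, 914, 269, 592, 667]

914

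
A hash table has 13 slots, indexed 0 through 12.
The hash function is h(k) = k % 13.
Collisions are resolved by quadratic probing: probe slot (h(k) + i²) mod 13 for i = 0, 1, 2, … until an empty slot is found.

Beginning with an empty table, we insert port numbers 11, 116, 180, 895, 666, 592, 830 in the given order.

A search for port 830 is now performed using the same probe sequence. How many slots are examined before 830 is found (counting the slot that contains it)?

5

11: h=11 => slot 11
116: h=12 => slot 12
180: h=11, probe 11,12,2 => slot 2
895: h=11, probe 11,12,2,7 => slot 7
666: h=3 => slot 3
592: h=7, probe 7,8 => slot 8
830: h=11, probe 11,12,2,7,1 => slot 1
Table: [∅, 830, 180, 666, ∅, ∅, ∅, 895, 592, ∅, ∅, 11, 116]
Lookup 830: h=11, probe 11,12,2,7,1 → found at 1.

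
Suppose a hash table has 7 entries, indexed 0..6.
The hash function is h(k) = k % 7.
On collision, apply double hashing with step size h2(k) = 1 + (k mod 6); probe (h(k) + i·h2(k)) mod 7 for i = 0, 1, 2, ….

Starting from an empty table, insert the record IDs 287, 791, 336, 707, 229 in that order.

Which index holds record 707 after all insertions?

5

Insert 287: h=0, slot 0 empty -> index 0.
Insert 791: h=0, h2=6, slot 0 occupied -> index 6.
Insert 336: h=0, h2=1, slot 0 occupied -> index 1.
Insert 707: h=0, h2=6, slots 0,6 occupied -> index 5.
Insert 229: h=5, h2=2, slots 5,0 occupied -> index 2.
Table: [287, 336, 229, ∅, ∅, 707, 791]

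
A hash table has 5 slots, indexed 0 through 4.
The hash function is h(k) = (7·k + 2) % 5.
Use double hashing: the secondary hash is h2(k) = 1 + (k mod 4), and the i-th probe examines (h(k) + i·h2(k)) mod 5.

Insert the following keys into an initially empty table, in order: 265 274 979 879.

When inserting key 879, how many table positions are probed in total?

Insert 265: h=2, slot 2 empty → index 2.
Insert 274: h=0, slot 0 empty → index 0.
Insert 979: h=0, h2=4, slot 0 occupied → index 4.
Insert 879: h=0, h2=4, slots 0,4 occupied → index 3.
Table: [274, ., 265, 879, 979]

3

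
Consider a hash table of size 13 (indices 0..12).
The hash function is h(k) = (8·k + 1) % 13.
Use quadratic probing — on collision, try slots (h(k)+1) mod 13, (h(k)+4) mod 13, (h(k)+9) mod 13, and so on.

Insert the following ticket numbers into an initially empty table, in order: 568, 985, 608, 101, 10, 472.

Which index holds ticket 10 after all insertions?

Insert 568: h=8, slot 8 empty → index 8.
Insert 985: h=3, slot 3 empty → index 3.
Insert 608: h=3, slot 3 occupied → index 4.
Insert 101: h=3, slots 3,4 occupied → index 7.
Insert 10: h=3, slots 3,4,7 occupied → index 12.
Insert 472: h=7, slots 7,8 occupied → index 11.
Table: [_, _, _, 985, 608, _, _, 101, 568, _, _, 472, 10]

12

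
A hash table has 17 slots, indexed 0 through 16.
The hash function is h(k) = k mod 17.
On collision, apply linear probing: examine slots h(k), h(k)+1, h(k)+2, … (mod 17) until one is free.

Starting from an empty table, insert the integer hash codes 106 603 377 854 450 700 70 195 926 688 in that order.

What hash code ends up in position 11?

106: h=4 → slot 4
603: h=8 → slot 8
377: h=3 → slot 3
854: h=4, probe 4,5 → slot 5
450: h=8, probe 8,9 → slot 9
700: h=3, probe 3,4,5,6 → slot 6
70: h=2 → slot 2
195: h=8, probe 8,9,10 → slot 10
926: h=8, probe 8,9,10,11 → slot 11
688: h=8, probe 8,9,10,11,12 → slot 12
Table: [., ., 70, 377, 106, 854, 700, ., 603, 450, 195, 926, 688, ., ., ., .]

926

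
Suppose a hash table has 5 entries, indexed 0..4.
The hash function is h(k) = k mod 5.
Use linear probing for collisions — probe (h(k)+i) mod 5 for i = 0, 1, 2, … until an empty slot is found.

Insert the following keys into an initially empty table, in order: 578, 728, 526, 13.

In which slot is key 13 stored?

578 hashes to 3; slot 3 is free → place at 3.
728 hashes to 3; 3 taken → place at 4.
526 hashes to 1; slot 1 is free → place at 1.
13 hashes to 3; 3,4 taken → place at 0.
Table: [13, 526, —, 578, 728]

0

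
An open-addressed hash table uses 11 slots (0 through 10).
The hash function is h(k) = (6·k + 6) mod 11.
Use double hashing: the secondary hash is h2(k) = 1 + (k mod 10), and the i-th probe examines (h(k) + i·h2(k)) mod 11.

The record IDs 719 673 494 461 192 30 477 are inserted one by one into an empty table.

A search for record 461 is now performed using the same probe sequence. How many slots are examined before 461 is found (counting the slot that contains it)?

2

Insert 719: h=8, slot 8 empty -> index 8.
Insert 673: h=7, slot 7 empty -> index 7.
Insert 494: h=0, slot 0 empty -> index 0.
Insert 461: h=0, h2=2, slot 0 occupied -> index 2.
Insert 192: h=3, slot 3 empty -> index 3.
Insert 30: h=10, slot 10 empty -> index 10.
Insert 477: h=8, h2=8, slot 8 occupied -> index 5.
Table: [494, -, 461, 192, -, 477, -, 673, 719, -, 30]
Lookup 461: h=0, h2=2, probe 0,2 → found at 2.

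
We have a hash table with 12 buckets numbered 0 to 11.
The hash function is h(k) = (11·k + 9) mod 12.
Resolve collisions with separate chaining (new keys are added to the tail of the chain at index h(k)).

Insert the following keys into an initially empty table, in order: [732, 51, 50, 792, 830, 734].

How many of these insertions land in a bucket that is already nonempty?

732 -> bucket 9
51 -> bucket 6
50 -> bucket 7
792 -> bucket 9 (collision)
830 -> bucket 7 (collision)
734 -> bucket 7 (collision)
Final buckets:
0: ∅
1: ∅
2: ∅
3: ∅
4: ∅
5: ∅
6: 51
7: 50 -> 830 -> 734
8: ∅
9: 732 -> 792
10: ∅
11: ∅

3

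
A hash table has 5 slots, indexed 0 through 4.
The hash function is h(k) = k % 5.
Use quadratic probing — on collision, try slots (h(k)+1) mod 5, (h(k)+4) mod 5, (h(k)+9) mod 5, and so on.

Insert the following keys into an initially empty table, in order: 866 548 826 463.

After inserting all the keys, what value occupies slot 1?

866

Insert 866: h=1, slot 1 empty → index 1.
Insert 548: h=3, slot 3 empty → index 3.
Insert 826: h=1, slot 1 occupied → index 2.
Insert 463: h=3, slot 3 occupied → index 4.
Table: [—, 866, 826, 548, 463]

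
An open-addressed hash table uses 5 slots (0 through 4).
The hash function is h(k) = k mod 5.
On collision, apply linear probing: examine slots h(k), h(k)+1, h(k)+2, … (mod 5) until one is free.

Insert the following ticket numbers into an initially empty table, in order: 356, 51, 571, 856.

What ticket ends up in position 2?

356 hashes to 1; slot 1 is free => place at 1.
51 hashes to 1; 1 taken => place at 2.
571 hashes to 1; 1,2 taken => place at 3.
856 hashes to 1; 1,2,3 taken => place at 4.
Table: [-, 356, 51, 571, 856]

51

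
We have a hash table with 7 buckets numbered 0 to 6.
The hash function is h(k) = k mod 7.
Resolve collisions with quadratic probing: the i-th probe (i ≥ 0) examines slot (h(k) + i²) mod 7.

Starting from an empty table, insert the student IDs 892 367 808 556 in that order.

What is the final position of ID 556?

5

Insert 892: h=3, slot 3 empty => index 3.
Insert 367: h=3, slot 3 occupied => index 4.
Insert 808: h=3, slots 3,4 occupied => index 0.
Insert 556: h=3, slots 3,4,0 occupied => index 5.
Table: [808, ∅, ∅, 892, 367, 556, ∅]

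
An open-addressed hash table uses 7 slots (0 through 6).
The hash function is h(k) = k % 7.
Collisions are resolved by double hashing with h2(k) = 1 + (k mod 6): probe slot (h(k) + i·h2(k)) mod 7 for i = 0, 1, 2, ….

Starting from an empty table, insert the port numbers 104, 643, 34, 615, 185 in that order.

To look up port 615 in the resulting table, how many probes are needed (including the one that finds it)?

104: h=6 => slot 6
643: h=6, h2=2, probe 6,1 => slot 1
34: h=6, h2=5, probe 6,4 => slot 4
615: h=6, h2=4, probe 6,3 => slot 3
185: h=3, h2=6, probe 3,2 => slot 2
Table: [∅, 643, 185, 615, 34, ∅, 104]
Lookup 615: h=6, h2=4, probe 6,3 → found at 3.

2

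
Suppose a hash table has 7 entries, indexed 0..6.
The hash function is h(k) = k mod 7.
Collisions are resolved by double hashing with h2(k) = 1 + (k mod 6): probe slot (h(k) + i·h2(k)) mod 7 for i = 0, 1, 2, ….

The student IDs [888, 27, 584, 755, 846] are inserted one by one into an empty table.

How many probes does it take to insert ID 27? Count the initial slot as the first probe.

2

Insert 888: h=6, slot 6 empty => index 6.
Insert 27: h=6, h2=4, slot 6 occupied => index 3.
Insert 584: h=3, h2=3, slots 3,6 occupied => index 2.
Insert 755: h=6, h2=6, slot 6 occupied => index 5.
Insert 846: h=6, h2=1, slot 6 occupied => index 0.
Table: [846, _, 584, 27, _, 755, 888]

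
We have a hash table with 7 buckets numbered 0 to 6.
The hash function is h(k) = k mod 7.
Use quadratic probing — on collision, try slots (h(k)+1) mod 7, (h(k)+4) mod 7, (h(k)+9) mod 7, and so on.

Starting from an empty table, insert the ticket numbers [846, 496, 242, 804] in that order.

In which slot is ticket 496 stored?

Insert 846: h=6, slot 6 empty => index 6.
Insert 496: h=6, slot 6 occupied => index 0.
Insert 242: h=4, slot 4 empty => index 4.
Insert 804: h=6, slots 6,0 occupied => index 3.
Table: [496, —, —, 804, 242, —, 846]

0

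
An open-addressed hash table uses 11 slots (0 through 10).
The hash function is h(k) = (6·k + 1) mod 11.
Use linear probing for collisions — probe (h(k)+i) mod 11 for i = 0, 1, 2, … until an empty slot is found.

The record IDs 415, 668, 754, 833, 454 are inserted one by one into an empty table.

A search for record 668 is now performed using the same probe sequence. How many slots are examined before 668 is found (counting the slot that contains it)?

415 hashes to 5; slot 5 is free → place at 5.
668 hashes to 5; 5 taken → place at 6.
754 hashes to 4; slot 4 is free → place at 4.
833 hashes to 5; 5,6 taken → place at 7.
454 hashes to 8; slot 8 is free → place at 8.
Table: [., ., ., ., 754, 415, 668, 833, 454, ., .]
Lookup 668: h=5, probe 5,6 → found at 6.

2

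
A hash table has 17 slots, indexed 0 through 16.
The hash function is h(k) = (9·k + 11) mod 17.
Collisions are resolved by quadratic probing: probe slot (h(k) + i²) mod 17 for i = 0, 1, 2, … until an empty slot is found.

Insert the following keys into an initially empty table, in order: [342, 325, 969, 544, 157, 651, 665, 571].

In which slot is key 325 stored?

13

Insert 342: h=12, slot 12 empty -> index 12.
Insert 325: h=12, slot 12 occupied -> index 13.
Insert 969: h=11, slot 11 empty -> index 11.
Insert 544: h=11, slots 11,12 occupied -> index 15.
Insert 157: h=13, slot 13 occupied -> index 14.
Insert 651: h=5, slot 5 empty -> index 5.
Insert 665: h=12, slots 12,13 occupied -> index 16.
Insert 571: h=16, slot 16 occupied -> index 0.
Table: [571, ., ., ., ., 651, ., ., ., ., ., 969, 342, 325, 157, 544, 665]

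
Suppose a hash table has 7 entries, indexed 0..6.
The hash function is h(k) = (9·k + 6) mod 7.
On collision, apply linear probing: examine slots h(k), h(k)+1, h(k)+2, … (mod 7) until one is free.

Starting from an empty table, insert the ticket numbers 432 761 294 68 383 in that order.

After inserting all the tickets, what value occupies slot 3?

432 hashes to 2; slot 2 is free => place at 2.
761 hashes to 2; 2 taken => place at 3.
294 hashes to 6; slot 6 is free => place at 6.
68 hashes to 2; 2,3 taken => place at 4.
383 hashes to 2; 2,3,4 taken => place at 5.
Table: [—, —, 432, 761, 68, 383, 294]

761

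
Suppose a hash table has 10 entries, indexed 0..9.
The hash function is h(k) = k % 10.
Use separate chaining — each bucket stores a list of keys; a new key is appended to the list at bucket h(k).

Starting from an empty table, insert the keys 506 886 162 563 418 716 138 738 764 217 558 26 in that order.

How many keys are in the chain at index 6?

4

506 -> bucket 6
886 -> bucket 6 (collision)
162 -> bucket 2
563 -> bucket 3
418 -> bucket 8
716 -> bucket 6 (collision)
138 -> bucket 8 (collision)
738 -> bucket 8 (collision)
764 -> bucket 4
217 -> bucket 7
558 -> bucket 8 (collision)
26 -> bucket 6 (collision)
Final buckets:
0: -
1: -
2: 162
3: 563
4: 764
5: -
6: 506 -> 886 -> 716 -> 26
7: 217
8: 418 -> 138 -> 738 -> 558
9: -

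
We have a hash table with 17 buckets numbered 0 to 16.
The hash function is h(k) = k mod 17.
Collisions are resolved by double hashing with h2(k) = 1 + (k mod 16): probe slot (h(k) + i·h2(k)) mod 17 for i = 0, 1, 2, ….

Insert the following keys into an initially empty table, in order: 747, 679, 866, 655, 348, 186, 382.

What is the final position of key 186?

10

747: h=16 → slot 16
679: h=16, h2=8, probe 16,7 → slot 7
866: h=16, h2=3, probe 16,2 → slot 2
655: h=9 → slot 9
348: h=8 → slot 8
186: h=16, h2=11, probe 16,10 → slot 10
382: h=8, h2=15, probe 8,6 → slot 6
Table: [∅, ∅, 866, ∅, ∅, ∅, 382, 679, 348, 655, 186, ∅, ∅, ∅, ∅, ∅, 747]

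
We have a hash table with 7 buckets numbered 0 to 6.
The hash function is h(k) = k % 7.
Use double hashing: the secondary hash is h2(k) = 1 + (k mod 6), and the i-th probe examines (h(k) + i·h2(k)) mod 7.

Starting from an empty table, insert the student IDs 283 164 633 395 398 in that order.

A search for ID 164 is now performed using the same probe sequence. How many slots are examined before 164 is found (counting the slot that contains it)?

2

283: h=3 → slot 3
164: h=3, h2=3, probe 3,6 → slot 6
633: h=3, h2=4, probe 3,0 → slot 0
395: h=3, h2=6, probe 3,2 → slot 2
398: h=6, h2=3, probe 6,2,5 → slot 5
Table: [633, ∅, 395, 283, ∅, 398, 164]
Lookup 164: h=3, h2=3, probe 3,6 → found at 6.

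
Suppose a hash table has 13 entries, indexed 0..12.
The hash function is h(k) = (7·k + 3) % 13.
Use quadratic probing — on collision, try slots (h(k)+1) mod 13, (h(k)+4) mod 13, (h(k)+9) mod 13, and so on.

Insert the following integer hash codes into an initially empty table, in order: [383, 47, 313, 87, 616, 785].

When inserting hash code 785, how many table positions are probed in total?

2

383: h=6 => slot 6
47: h=7 => slot 7
313: h=10 => slot 10
87: h=1 => slot 1
616: h=12 => slot 12
785: h=12, probe 12,0 => slot 0
Table: [785, 87, _, _, _, _, 383, 47, _, _, 313, _, 616]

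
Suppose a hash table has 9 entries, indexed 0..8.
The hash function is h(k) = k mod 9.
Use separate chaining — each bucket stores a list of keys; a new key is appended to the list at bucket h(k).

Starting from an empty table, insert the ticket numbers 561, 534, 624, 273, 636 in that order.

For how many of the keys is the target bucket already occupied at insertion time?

3

Insert 561: h=3, bucket 3 empty -> new chain.
Insert 534: h=3, bucket 3 nonempty -> append to chain.
Insert 624: h=3, bucket 3 nonempty -> append to chain.
Insert 273: h=3, bucket 3 nonempty -> append to chain.
Insert 636: h=6, bucket 6 empty -> new chain.
Final buckets:
0: _
1: _
2: _
3: 561 -> 534 -> 624 -> 273
4: _
5: _
6: 636
7: _
8: _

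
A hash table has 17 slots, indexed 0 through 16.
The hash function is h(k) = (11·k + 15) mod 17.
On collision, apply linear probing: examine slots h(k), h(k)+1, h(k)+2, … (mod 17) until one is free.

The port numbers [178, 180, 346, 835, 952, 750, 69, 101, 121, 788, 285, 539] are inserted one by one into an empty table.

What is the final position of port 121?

7

178: h=1 => slot 1
180: h=6 => slot 6
346: h=13 => slot 13
835: h=3 => slot 3
952: h=15 => slot 15
750: h=3, probe 3,4 => slot 4
69: h=9 => slot 9
101: h=4, probe 4,5 => slot 5
121: h=3, probe 3,4,5,6,7 => slot 7
788: h=13, probe 13,14 => slot 14
285: h=5, probe 5,6,7,8 => slot 8
539: h=11 => slot 11
Table: [—, 178, —, 835, 750, 101, 180, 121, 285, 69, —, 539, —, 346, 788, 952, —]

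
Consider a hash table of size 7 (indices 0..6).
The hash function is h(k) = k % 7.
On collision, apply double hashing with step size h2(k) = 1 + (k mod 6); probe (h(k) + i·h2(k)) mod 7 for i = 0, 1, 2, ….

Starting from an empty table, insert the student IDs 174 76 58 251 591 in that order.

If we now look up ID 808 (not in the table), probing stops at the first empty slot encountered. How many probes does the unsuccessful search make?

174 hashes to 6; slot 6 is free => place at 6.
76 hashes to 6, h2=5; 6 taken => place at 4.
58 hashes to 2; slot 2 is free => place at 2.
251 hashes to 6, h2=6; 6 taken => place at 5.
591 hashes to 3; slot 3 is free => place at 3.
Table: [∅, ∅, 58, 591, 76, 251, 174]
Lookup 808: h=3, h2=5, probe 3,1 → slot 1 empty, not found.

2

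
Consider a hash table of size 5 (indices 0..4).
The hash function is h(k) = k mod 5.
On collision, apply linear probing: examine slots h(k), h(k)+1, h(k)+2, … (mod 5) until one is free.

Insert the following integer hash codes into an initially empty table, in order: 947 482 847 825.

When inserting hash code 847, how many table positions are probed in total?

947 hashes to 2; slot 2 is free -> place at 2.
482 hashes to 2; 2 taken -> place at 3.
847 hashes to 2; 2,3 taken -> place at 4.
825 hashes to 0; slot 0 is free -> place at 0.
Table: [825, -, 947, 482, 847]

3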